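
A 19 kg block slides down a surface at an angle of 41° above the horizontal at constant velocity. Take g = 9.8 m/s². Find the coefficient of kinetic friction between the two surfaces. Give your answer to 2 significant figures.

0.87

At constant velocity the net force along the incline is zero: mg sin 41° = μ mg cos 41°.
So μ = tan 41° = 0.6561 / 0.7547 = 0.8694.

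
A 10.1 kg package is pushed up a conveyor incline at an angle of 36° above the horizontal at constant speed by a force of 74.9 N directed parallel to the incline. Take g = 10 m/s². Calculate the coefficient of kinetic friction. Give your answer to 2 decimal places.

At constant speed ΣF = 0 along the incline. The applied 74.9 N acts up the slope; the weight component mg sin 36° = 59.366 N and kinetic friction μN both act down the slope.
So 74.9 = 59.366 + μ × 81.711, giving μ = (74.9 − 59.366) / 81.711 = 0.1901.

0.19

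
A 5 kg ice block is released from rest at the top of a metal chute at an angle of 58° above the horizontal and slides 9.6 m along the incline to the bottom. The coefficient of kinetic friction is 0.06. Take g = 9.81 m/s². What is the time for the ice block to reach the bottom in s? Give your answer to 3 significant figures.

The weight component along the incline is mg sin 58° = 41.597 N and the normal force is N = mg cos 58° = 25.993 N.
Friction up the slope is f = μN = 0.06 × 25.993 = 1.560 N, so the net downslope force is 41.597 − 1.560 = 40.037 N and a = 40.037 / 5 = 8.0074 m/s².
Starting from rest, L = ½at², so t = √(2L/a) = √(2 × 9.6 / 8.0074) = 1.5485 s.

1.55 s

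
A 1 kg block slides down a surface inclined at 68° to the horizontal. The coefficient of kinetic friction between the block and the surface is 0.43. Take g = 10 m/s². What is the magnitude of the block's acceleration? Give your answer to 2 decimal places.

Resolving the weight along the incline: the component pulling the block down the slope is mg sin 68° = 1 × 10 × 0.9272 = 9.272 N, and the normal force is N = mg cos 68° = 1 × 10 × 0.3746 = 3.746 N.
Kinetic friction acts up the slope with magnitude f = μN = 0.43 × 3.746 = 1.611 N.
Net force along the incline is 9.272 − 1.611 = 7.661 N, so a = 7.661 / 1 = 7.6610 m/s².

7.66 m/s²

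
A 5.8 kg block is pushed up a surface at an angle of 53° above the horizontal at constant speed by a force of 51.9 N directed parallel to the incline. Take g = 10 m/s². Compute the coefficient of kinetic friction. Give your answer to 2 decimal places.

At constant speed ΣF = 0 along the incline. The applied 51.9 N acts up the slope; the weight component mg sin 53° = 46.321 N and kinetic friction μN both act down the slope.
So 51.9 = 46.321 + μ × 34.905, giving μ = (51.9 − 46.321) / 34.905 = 0.1598.

0.16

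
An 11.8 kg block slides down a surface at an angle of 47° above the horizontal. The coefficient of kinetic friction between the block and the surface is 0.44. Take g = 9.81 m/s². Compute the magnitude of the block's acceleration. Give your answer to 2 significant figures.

4.2 m/s²

Resolving the weight along the incline: the component pulling the block down the slope is mg sin 47° = 11.8 × 9.81 × 0.7314 = 84.665 N, and the normal force is N = mg cos 47° = 11.8 × 9.81 × 0.6820 = 78.947 N.
Kinetic friction acts up the slope with magnitude f = μN = 0.44 × 78.947 = 34.737 N.
Net force along the incline is 84.665 − 34.737 = 49.928 N, so a = 49.928 / 11.8 = 4.2312 m/s².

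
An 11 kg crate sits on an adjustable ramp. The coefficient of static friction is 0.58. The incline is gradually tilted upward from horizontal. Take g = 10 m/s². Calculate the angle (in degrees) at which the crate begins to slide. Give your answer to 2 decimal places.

At the threshold of sliding, static friction is at its maximum μ_s N and exactly balances the weight component along the incline: mg sin θ = μ_s mg cos θ.
Hence tan θ = μ_s = 0.58, so θ = arctan(0.58) = 30.1137°.

30.11°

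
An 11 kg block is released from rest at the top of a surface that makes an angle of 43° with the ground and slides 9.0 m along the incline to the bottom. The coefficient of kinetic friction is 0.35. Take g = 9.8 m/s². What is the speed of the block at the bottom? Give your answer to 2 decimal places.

The weight component along the incline is mg sin 43° = 73.519 N and the normal force is N = mg cos 43° = 78.840 N.
Friction up the slope is f = μN = 0.35 × 78.840 = 27.594 N, so the net downslope force is 73.519 − 27.594 = 45.925 N and a = 45.925 / 11 = 4.1750 m/s².
Starting from rest over a distance of 9.0 m, v² = 2aL = 2 × 4.1750 × 9.0 = 75.1500, so v = 8.6689 m/s.

8.67 m/s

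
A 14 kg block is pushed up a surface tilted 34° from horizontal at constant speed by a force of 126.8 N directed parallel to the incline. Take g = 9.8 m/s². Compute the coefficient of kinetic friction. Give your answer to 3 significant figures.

At constant speed ΣF = 0 along the incline. The applied 126.8 N acts up the slope; the weight component mg sin 34° = 76.721 N and kinetic friction μN both act down the slope.
So 126.8 = 76.721 + μ × 113.744, giving μ = (126.8 − 76.721) / 113.744 = 0.4403.

0.440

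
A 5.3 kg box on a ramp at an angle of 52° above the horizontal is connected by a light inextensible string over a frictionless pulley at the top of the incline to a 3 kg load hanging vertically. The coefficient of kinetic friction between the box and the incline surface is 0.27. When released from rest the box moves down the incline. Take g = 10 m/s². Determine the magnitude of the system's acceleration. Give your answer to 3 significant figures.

For the box on the incline: the weight component along the slope is m₁g sin 52° = 5.3 × 10 × 0.7880 = 41.764 N and the normal force is N = m₁g cos 52° = 32.630 N.
Kinetic friction opposes the box's motion down the incline: f = μN = 0.27 × 32.630 = 8.810 N acting up the slope.
Newton's second law for the box (down-slope positive): 41.764 − 8.810 − T = 5.3 a. For the hanging load (upward positive): T − 3 × 10 = 3 a.
Adding the two equations eliminates T: 2.954 = 8.3 a, so a = 0.3559 m/s².

0.356 m/s²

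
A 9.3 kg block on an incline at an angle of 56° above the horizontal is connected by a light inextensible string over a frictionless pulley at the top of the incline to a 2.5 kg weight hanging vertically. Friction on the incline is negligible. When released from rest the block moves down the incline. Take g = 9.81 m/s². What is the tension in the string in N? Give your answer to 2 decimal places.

35.35 N

For the block on the incline: the weight component along the slope is m₁g sin 56° = 9.3 × 9.81 × 0.8290 = 75.632 N and the normal force is N = m₁g cos 56° = 51.017 N.
Newton's second law for the block (down-slope positive): 75.632 − T = 9.3 a. For the hanging weight (upward positive): T − 2.5 × 9.81 = 2.5 a.
Adding the two equations eliminates T: 51.107 = 11.8 a, so a = 4.3311 m/s².
Then from the hanging weight's equation, T = 2.5 × (9.81 + 4.3311) = 35.353 N.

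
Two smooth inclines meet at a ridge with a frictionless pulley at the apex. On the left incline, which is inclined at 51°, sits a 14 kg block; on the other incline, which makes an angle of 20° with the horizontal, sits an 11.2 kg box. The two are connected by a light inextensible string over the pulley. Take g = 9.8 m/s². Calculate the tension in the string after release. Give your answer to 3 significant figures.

Resolve each weight along its own incline: the 14 kg mass has component 14 × 9.8 × sin 51° = 106.624 N down its slope, and the 11.2 kg mass has 11.2 × 9.8 × sin 20° = 37.540 N down its slope.
The 14 kg side's 106.624 N exceeds the other side's 37.540 N, so that mass slides down and the 11.2 kg mass slides up. Taking that direction as positive, Newton's second law for the whole system gives 106.624 − 37.540 = (14 + 11.2) a, so a = 69.084 / 25.2 = 2.7414 m/s².
For the 11.2 kg mass (up-slope positive): T − 37.540 = 11.2 × 2.7414, so T = 68.244 N.

68.2 N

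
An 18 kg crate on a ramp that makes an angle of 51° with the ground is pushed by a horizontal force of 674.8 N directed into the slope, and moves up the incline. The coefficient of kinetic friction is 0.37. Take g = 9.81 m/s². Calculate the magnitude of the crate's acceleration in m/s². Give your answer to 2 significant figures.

The horizontal push has components F cos 51° = 674.8 × 0.6293 = 424.652 N up the incline and F sin 51° = 674.8 × 0.7771 = 524.387 N pressing into the surface.
The normal force is therefore N = mg cos 51° + F sin 51° = 111.122 + 524.387 = 635.509 N, and kinetic friction down the slope is μN = 0.37 × 635.509 = 235.138 N.
Along the incline: F cos 51° − mg sin 51° − μN = ma, so 424.652 − 137.220 − 235.138 = 18 a, giving a = 2.9052 m/s².

2.9 m/s²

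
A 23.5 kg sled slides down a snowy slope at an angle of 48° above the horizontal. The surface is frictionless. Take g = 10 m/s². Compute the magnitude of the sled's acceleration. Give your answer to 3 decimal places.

Resolving the weight along the incline: the component pulling the sled down the slope is mg sin 48° = 23.5 × 10 × 0.7431 = 174.629 N, and the normal force is N = mg cos 48° = 23.5 × 10 × 0.6691 = 157.239 N.
With no friction the net force along the incline is 174.629 N, so a = g sin 48° = 174.629 / 23.5 = 7.4310 m/s².

7.431 m/s²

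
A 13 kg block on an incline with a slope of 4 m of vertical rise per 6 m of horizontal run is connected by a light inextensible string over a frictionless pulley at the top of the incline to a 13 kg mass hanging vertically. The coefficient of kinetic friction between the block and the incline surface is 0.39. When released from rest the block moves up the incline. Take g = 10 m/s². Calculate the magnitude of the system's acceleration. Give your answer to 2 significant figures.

For the block on the incline: the weight component along the slope is m₁g sin 33.69° = 13 × 10 × 0.5547 = 72.111 N and the normal force is N = m₁g cos 33.69° = 108.167 N.
Kinetic friction opposes the block's motion up the incline: f = μN = 0.39 × 108.167 = 42.185 N acting down the slope.
Newton's second law for the block (up-slope positive): T − 72.111 − 42.185 = 13 a. For the hanging mass (downward positive): 13 × 10 − T = 13 a.
Adding the two equations eliminates T: 15.704 = 26 a, so a = 0.6040 m/s².

0.60 m/s²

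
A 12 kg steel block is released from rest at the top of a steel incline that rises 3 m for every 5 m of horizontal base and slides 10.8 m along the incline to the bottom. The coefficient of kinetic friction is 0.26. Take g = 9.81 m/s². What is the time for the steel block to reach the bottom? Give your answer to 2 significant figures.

The weight component along the incline is mg sin 30.96° = 60.566 N and the normal force is N = mg cos 30.96° = 100.944 N.
Friction up the slope is f = μN = 0.26 × 100.944 = 26.245 N, so the net downslope force is 60.566 − 26.245 = 34.321 N and a = 34.321 / 12 = 2.8601 m/s².
Starting from rest, L = ½at², so t = √(2L/a) = √(2 × 10.8 / 2.8601) = 2.7481 s.

2.7 s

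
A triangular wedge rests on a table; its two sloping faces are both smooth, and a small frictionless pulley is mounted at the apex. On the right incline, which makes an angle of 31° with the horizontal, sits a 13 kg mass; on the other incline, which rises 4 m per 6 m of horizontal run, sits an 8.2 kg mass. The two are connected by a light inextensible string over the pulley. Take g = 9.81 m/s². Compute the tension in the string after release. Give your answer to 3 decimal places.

52.768 N

Resolve each weight along its own incline: the 13 kg mass has component 13 × 9.81 × sin 31° = 65.683 N down its slope, and the 8.2 kg mass has 8.2 × 9.81 × sin 33.69° = 44.621 N down its slope.
The 13 kg side's 65.683 N exceeds the other side's 44.621 N, so that mass slides down and the 8.2 kg mass slides up. Taking that direction as positive, Newton's second law for the whole system gives 65.683 − 44.621 = (13 + 8.2) a, so a = 21.062 / 21.2 = 0.9935 m/s².
For the 8.2 kg mass (up-slope positive): T − 44.621 = 8.2 × 0.9935, so T = 52.768 N.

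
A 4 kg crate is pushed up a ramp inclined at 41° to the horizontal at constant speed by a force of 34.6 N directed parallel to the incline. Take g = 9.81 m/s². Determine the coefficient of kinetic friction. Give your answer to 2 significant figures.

At constant speed ΣF = 0 along the incline. The applied 34.6 N acts up the slope; the weight component mg sin 41° = 25.744 N and kinetic friction μN both act down the slope.
So 34.6 = 25.744 + μ × 29.615, giving μ = (34.6 − 25.744) / 29.615 = 0.2990.

0.30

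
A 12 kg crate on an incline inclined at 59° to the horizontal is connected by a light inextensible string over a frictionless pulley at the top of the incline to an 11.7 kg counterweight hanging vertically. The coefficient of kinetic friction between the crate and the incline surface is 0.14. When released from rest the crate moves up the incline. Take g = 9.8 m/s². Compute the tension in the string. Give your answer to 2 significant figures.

For the crate on the incline: the weight component along the slope is m₁g sin 59° = 12 × 9.8 × 0.8572 = 100.807 N and the normal force is N = m₁g cos 59° = 60.568 N.
Kinetic friction opposes the crate's motion up the incline: f = μN = 0.14 × 60.568 = 8.480 N acting down the slope.
Newton's second law for the crate (up-slope positive): T − 100.807 − 8.480 = 12 a. For the hanging counterweight (downward positive): 11.7 × 9.8 − T = 11.7 a.
Adding the two equations eliminates T: 5.373 = 23.7 a, so a = 0.2267 m/s².
Then from the hanging counterweight's equation, T = 11.7 × (9.8 − 0.2267) = 112.008 N.

110 N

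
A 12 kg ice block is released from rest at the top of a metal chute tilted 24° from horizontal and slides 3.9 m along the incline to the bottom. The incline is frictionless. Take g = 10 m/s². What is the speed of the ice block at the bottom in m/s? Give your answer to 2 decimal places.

5.63 m/s

The weight component along the incline is mg sin 24° = 48.808 N and the normal force is N = mg cos 24° = 109.625 N.
With no friction, a = g sin 24° = 4.0674 m/s².
Starting from rest over a distance of 3.9 m, v² = 2aL = 2 × 4.0674 × 3.9 = 31.7257, so v = 5.6326 m/s.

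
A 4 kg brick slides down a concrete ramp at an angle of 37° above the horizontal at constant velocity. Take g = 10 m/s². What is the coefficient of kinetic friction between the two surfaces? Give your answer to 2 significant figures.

At constant velocity the net force along the incline is zero: mg sin 37° = μ mg cos 37°.
So μ = tan 37° = 0.6018 / 0.7986 = 0.7536.

0.75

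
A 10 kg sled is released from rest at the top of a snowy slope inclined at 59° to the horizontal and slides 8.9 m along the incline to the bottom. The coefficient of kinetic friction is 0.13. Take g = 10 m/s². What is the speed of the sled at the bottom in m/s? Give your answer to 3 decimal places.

11.860 m/s

The weight component along the incline is mg sin 59° = 85.717 N and the normal force is N = mg cos 59° = 51.504 N.
Friction up the slope is f = μN = 0.13 × 51.504 = 6.696 N, so the net downslope force is 85.717 − 6.696 = 79.021 N and a = 79.021 / 10 = 7.9021 m/s².
Starting from rest over a distance of 8.9 m, v² = 2aL = 2 × 7.9021 × 8.9 = 140.6574, so v = 11.8599 m/s.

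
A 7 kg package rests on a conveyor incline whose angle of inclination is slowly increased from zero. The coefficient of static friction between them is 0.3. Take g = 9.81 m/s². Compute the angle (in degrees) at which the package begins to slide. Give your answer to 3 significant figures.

At the threshold of sliding, static friction is at its maximum μ_s N and exactly balances the weight component along the incline: mg sin θ = μ_s mg cos θ.
Hence tan θ = μ_s = 0.3, so θ = arctan(0.3) = 16.6992°.

16.7°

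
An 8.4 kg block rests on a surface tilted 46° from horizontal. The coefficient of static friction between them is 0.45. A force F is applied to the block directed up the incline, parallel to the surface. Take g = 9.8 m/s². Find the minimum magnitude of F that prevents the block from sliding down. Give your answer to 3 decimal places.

The normal force is N = mg cos 46° = 57.184 N. With F at its minimum the block is on the verge of sliding down, so static friction is at its maximum μ_s N = 0.45 × 57.184 = 25.733 N and acts up the slope.
Equilibrium along the incline: F + μ_s N = mg sin 46°, so F = 59.216 − 25.733 = 33.483 N.

33.483 N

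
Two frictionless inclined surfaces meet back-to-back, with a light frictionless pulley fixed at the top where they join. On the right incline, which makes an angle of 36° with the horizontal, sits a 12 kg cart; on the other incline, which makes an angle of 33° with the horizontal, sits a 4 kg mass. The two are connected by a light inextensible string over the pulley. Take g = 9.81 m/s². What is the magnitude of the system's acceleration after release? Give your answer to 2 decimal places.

Resolve each weight along its own incline: the 12 kg mass has component 12 × 9.81 × sin 36° = 69.194 N down its slope, and the 4 kg mass has 4 × 9.81 × sin 33° = 21.372 N down its slope.
The 12 kg side's 69.194 N exceeds the other side's 21.372 N, so that mass slides down and the 4 kg mass slides up. Taking that direction as positive, Newton's second law for the whole system gives 69.194 − 21.372 = (12 + 4) a, so a = 47.822 / 16 = 2.9889 m/s².

2.99 m/s²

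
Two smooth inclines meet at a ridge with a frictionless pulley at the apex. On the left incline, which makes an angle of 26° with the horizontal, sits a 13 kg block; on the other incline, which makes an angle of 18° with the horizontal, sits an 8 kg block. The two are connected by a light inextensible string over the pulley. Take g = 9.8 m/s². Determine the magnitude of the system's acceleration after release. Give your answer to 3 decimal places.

1.506 m/s²

Resolve each weight along its own incline: the 13 kg mass has component 13 × 9.8 × sin 26° = 55.848 N down its slope, and the 8 kg mass has 8 × 9.8 × sin 18° = 24.227 N down its slope.
The 13 kg side's 55.848 N exceeds the other side's 24.227 N, so that mass slides down and the 8 kg mass slides up. Taking that direction as positive, Newton's second law for the whole system gives 55.848 − 24.227 = (13 + 8) a, so a = 31.621 / 21 = 1.5058 m/s².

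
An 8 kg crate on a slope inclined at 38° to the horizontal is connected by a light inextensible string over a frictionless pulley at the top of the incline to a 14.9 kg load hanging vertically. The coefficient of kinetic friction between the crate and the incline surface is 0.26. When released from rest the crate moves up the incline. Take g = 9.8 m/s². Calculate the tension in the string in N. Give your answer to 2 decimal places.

For the crate on the incline: the weight component along the slope is m₁g sin 38° = 8 × 9.8 × 0.6157 = 48.271 N and the normal force is N = m₁g cos 38° = 61.780 N.
Kinetic friction opposes the crate's motion up the incline: f = μN = 0.26 × 61.780 = 16.063 N acting down the slope.
Newton's second law for the crate (up-slope positive): T − 48.271 − 16.063 = 8 a. For the hanging load (downward positive): 14.9 × 9.8 − T = 14.9 a.
Adding the two equations eliminates T: 81.686 = 22.9 a, so a = 3.5671 m/s².
Then from the hanging load's equation, T = 14.9 × (9.8 − 3.5671) = 92.870 N.

92.87 N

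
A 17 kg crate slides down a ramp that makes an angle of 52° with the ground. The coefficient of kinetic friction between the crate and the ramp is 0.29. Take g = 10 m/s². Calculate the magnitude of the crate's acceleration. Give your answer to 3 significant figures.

6.09 m/s²

Resolving the weight along the incline: the component pulling the crate down the slope is mg sin 52° = 17 × 10 × 0.7880 = 133.960 N, and the normal force is N = mg cos 52° = 17 × 10 × 0.6157 = 104.669 N.
Kinetic friction acts up the slope with magnitude f = μN = 0.29 × 104.669 = 30.354 N.
Net force along the incline is 133.960 − 30.354 = 103.606 N, so a = 103.606 / 17 = 6.0945 m/s².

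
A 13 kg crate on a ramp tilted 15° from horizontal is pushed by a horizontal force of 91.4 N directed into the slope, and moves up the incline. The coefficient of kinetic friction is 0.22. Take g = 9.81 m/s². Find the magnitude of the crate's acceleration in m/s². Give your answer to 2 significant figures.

1.8 m/s²

The horizontal push has components F cos 15° = 91.4 × 0.9659 = 88.283 N up the incline and F sin 15° = 91.4 × 0.2588 = 23.654 N pressing into the surface.
The normal force is therefore N = mg cos 15° + F sin 15° = 123.181 + 23.654 = 146.835 N, and kinetic friction down the slope is μN = 0.22 × 146.835 = 32.304 N.
Along the incline: F cos 15° − mg sin 15° − μN = ma, so 88.283 − 33.005 − 32.304 = 13 a, giving a = 1.7672 m/s².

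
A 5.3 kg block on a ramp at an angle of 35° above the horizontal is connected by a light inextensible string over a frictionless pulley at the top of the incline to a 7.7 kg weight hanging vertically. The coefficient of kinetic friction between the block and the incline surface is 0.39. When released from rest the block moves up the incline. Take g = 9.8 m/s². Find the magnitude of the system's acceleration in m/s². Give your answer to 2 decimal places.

2.24 m/s²

For the block on the incline: the weight component along the slope is m₁g sin 35° = 5.3 × 9.8 × 0.5736 = 29.793 N and the normal force is N = m₁g cos 35° = 42.547 N.
Kinetic friction opposes the block's motion up the incline: f = μN = 0.39 × 42.547 = 16.593 N acting down the slope.
Newton's second law for the block (up-slope positive): T − 29.793 − 16.593 = 5.3 a. For the hanging weight (downward positive): 7.7 × 9.8 − T = 7.7 a.
Adding the two equations eliminates T: 29.074 = 13 a, so a = 2.2365 m/s².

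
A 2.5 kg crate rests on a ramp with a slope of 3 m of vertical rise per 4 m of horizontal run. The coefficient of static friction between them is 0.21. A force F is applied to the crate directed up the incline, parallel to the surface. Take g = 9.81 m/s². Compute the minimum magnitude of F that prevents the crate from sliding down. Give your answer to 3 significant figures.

10.6 N

The normal force is N = mg cos 36.87° = 19.620 N. With F at its minimum the crate is on the verge of sliding down, so static friction is at its maximum μ_s N = 0.21 × 19.620 = 4.120 N and acts up the slope.
Equilibrium along the incline: F + μ_s N = mg sin 36.87°, so F = 14.715 − 4.120 = 10.595 N.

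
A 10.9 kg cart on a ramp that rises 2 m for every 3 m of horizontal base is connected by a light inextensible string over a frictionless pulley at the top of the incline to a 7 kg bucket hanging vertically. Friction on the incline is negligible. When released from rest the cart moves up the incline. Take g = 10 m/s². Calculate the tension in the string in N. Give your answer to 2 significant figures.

66 N

For the cart on the incline: the weight component along the slope is m₁g sin 33.69° = 10.9 × 10 × 0.5547 = 60.462 N and the normal force is N = m₁g cos 33.69° = 90.693 N.
Newton's second law for the cart (up-slope positive): T − 60.462 = 10.9 a. For the hanging bucket (downward positive): 7 × 10 − T = 7 a.
Adding the two equations eliminates T: 9.538 = 17.9 a, so a = 0.5328 m/s².
Then from the hanging bucket's equation, T = 7 × (10 − 0.5328) = 66.270 N.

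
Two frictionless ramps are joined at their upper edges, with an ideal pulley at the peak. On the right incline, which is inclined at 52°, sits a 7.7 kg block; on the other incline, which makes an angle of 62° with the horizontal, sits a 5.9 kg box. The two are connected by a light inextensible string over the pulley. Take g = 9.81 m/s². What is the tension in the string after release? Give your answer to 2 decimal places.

54.76 N

Resolve each weight along its own incline: the 7.7 kg mass has component 7.7 × 9.81 × sin 52° = 59.524 N down its slope, and the 5.9 kg mass has 5.9 × 9.81 × sin 62° = 51.104 N down its slope.
The 7.7 kg side's 59.524 N exceeds the other side's 51.104 N, so that mass slides down and the 5.9 kg mass slides up. Taking that direction as positive, Newton's second law for the whole system gives 59.524 − 51.104 = (7.7 + 5.9) a, so a = 8.420 / 13.6 = 0.6191 m/s².
For the 5.9 kg mass (up-slope positive): T − 51.104 = 5.9 × 0.6191, so T = 54.757 N.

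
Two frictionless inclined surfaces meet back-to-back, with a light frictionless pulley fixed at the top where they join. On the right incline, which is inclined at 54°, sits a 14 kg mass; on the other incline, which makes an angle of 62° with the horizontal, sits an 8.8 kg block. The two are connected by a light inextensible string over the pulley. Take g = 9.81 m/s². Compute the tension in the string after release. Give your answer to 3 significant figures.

Resolve each weight along its own incline: the 14 kg mass has component 14 × 9.81 × sin 54° = 111.110 N down its slope, and the 8.8 kg mass has 8.8 × 9.81 × sin 62° = 76.223 N down its slope.
The 14 kg side's 111.110 N exceeds the other side's 76.223 N, so that mass slides down and the 8.8 kg mass slides up. Taking that direction as positive, Newton's second law for the whole system gives 111.110 − 76.223 = (14 + 8.8) a, so a = 34.887 / 22.8 = 1.5301 m/s².
For the 8.8 kg mass (up-slope positive): T − 76.223 = 8.8 × 1.5301, so T = 89.688 N.

89.7 N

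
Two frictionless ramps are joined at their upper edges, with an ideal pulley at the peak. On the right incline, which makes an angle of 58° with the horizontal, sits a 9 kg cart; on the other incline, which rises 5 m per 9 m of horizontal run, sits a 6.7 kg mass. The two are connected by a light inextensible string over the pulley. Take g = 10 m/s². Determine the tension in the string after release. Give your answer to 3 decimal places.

Resolve each weight along its own incline: the 9 kg mass has component 9 × 10 × sin 58° = 76.324 N down its slope, and the 6.7 kg mass has 6.7 × 10 × sin 29.05° = 32.538 N down its slope.
The 9 kg side's 76.324 N exceeds the other side's 32.538 N, so that mass slides down and the 6.7 kg mass slides up. Taking that direction as positive, Newton's second law for the whole system gives 76.324 − 32.538 = (9 + 6.7) a, so a = 43.786 / 15.7 = 2.7889 m/s².
For the 6.7 kg mass (up-slope positive): T − 32.538 = 6.7 × 2.7889, so T = 51.224 N.

51.224 N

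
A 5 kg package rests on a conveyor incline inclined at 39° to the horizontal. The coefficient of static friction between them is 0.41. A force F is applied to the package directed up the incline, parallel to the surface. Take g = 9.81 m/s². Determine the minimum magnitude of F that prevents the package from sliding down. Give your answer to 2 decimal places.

The normal force is N = mg cos 39° = 38.119 N. With F at its minimum the package is on the verge of sliding down, so static friction is at its maximum μ_s N = 0.41 × 38.119 = 15.629 N and acts up the slope.
Equilibrium along the incline: F + μ_s N = mg sin 39°, so F = 30.868 − 15.629 = 15.239 N.

15.24 N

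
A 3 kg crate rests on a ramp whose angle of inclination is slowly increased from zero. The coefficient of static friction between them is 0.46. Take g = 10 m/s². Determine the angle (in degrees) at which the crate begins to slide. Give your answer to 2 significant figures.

25°

At the threshold of sliding, static friction is at its maximum μ_s N and exactly balances the weight component along the incline: mg sin θ = μ_s mg cos θ.
Hence tan θ = μ_s = 0.46, so θ = arctan(0.46) = 24.7024°.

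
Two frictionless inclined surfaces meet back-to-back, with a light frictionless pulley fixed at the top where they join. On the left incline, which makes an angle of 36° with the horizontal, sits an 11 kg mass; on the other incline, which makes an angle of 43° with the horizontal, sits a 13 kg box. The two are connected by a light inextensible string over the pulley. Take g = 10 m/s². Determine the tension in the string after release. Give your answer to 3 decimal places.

Resolve each weight along its own incline: the 11 kg mass has component 11 × 10 × sin 36° = 64.656 N down its slope, and the 13 kg mass has 13 × 10 × sin 43° = 88.660 N down its slope.
The 13 kg side's 88.660 N exceeds the other side's 64.656 N, so that mass slides down and the 11 kg mass slides up. Taking that direction as positive, Newton's second law for the whole system gives 88.660 − 64.656 = (11 + 13) a, so a = 24.004 / 24 = 1.0002 m/s².
For the 11 kg mass (up-slope positive): T − 64.656 = 11 × 1.0002, so T = 75.658 N.

75.658 N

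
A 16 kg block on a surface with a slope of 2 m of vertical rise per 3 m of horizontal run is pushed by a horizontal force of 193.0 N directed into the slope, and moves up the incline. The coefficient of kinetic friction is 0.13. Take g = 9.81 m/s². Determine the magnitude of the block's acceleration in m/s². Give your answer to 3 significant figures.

The horizontal push has components F cos 33.69° = 193.0 × 0.8321 = 160.595 N up the incline and F sin 33.69° = 193.0 × 0.5547 = 107.057 N pressing into the surface.
The normal force is therefore N = mg cos 33.69° + F sin 33.69° = 130.606 + 107.057 = 237.663 N, and kinetic friction down the slope is μN = 0.13 × 237.663 = 30.896 N.
Along the incline: F cos 33.69° − mg sin 33.69° − μN = ma, so 160.595 − 87.066 − 30.896 = 16 a, giving a = 2.6646 m/s².

2.66 m/s²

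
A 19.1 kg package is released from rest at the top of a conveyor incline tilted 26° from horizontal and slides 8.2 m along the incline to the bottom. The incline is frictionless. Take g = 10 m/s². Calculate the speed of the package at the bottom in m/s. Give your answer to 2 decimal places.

8.48 m/s

The weight component along the incline is mg sin 26° = 83.729 N and the normal force is N = mg cos 26° = 171.670 N.
With no friction, a = g sin 26° = 4.3837 m/s².
Starting from rest over a distance of 8.2 m, v² = 2aL = 2 × 4.3837 × 8.2 = 71.8927, so v = 8.4790 m/s.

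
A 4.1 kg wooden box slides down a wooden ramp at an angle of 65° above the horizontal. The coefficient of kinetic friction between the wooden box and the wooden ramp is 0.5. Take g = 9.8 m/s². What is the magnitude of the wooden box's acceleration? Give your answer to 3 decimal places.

6.811 m/s²

Resolving the weight along the incline: the component pulling the wooden box down the slope is mg sin 65° = 4.1 × 9.8 × 0.9063 = 36.415 N, and the normal force is N = mg cos 65° = 4.1 × 9.8 × 0.4226 = 16.980 N.
Kinetic friction acts up the slope with magnitude f = μN = 0.5 × 16.980 = 8.490 N.
Net force along the incline is 36.415 − 8.490 = 27.925 N, so a = 27.925 / 4.1 = 6.8110 m/s².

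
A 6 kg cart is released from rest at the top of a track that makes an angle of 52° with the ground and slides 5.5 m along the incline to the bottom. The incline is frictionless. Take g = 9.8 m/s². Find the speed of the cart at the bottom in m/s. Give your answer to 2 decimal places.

The weight component along the incline is mg sin 52° = 46.335 N and the normal force is N = mg cos 52° = 36.201 N.
With no friction, a = g sin 52° = 7.7225 m/s².
Starting from rest over a distance of 5.5 m, v² = 2aL = 2 × 7.7225 × 5.5 = 84.9475, so v = 9.2167 m/s.

9.22 m/s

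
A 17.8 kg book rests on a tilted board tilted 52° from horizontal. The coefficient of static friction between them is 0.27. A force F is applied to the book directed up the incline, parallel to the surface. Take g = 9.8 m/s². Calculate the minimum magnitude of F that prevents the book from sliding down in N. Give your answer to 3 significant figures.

The normal force is N = mg cos 52° = 107.396 N. With F at its minimum the book is on the verge of sliding down, so static friction is at its maximum μ_s N = 0.27 × 107.396 = 28.997 N and acts up the slope.
Equilibrium along the incline: F + μ_s N = mg sin 52°, so F = 137.461 − 28.997 = 108.464 N.

108 N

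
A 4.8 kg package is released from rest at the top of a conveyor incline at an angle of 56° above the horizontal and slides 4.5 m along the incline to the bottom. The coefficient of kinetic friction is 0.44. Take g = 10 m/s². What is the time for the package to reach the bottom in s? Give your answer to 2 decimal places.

1.24 s

The weight component along the incline is mg sin 56° = 39.794 N and the normal force is N = mg cos 56° = 26.841 N.
Friction up the slope is f = μN = 0.44 × 26.841 = 11.810 N, so the net downslope force is 39.794 − 11.810 = 27.984 N and a = 27.984 / 4.8 = 5.8300 m/s².
Starting from rest, L = ½at², so t = √(2L/a) = √(2 × 4.5 / 5.8300) = 1.2425 s.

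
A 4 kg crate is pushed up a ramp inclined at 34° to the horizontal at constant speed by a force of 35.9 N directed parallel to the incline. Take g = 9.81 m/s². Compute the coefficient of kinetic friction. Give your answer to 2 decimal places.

At constant speed ΣF = 0 along the incline. The applied 35.9 N acts up the slope; the weight component mg sin 34° = 21.943 N and kinetic friction μN both act down the slope.
So 35.9 = 21.943 + μ × 32.531, giving μ = (35.9 − 21.943) / 32.531 = 0.4290.

0.43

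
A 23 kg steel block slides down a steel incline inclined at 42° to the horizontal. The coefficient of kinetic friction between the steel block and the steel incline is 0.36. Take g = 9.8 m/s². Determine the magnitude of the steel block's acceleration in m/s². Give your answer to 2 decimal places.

Resolving the weight along the incline: the component pulling the steel block down the slope is mg sin 42° = 23 × 9.8 × 0.6691 = 150.815 N, and the normal force is N = mg cos 42° = 23 × 9.8 × 0.7431 = 167.495 N.
Kinetic friction acts up the slope with magnitude f = μN = 0.36 × 167.495 = 60.298 N.
Net force along the incline is 150.815 − 60.298 = 90.517 N, so a = 90.517 / 23 = 3.9355 m/s².

3.94 m/s²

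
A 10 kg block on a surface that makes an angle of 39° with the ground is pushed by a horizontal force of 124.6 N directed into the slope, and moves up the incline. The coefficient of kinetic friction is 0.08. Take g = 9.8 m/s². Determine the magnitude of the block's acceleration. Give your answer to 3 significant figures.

2.28 m/s²

The horizontal push has components F cos 39° = 124.6 × 0.7771 = 96.827 N up the incline and F sin 39° = 124.6 × 0.6293 = 78.411 N pressing into the surface.
The normal force is therefore N = mg cos 39° + F sin 39° = 76.156 + 78.411 = 154.567 N, and kinetic friction down the slope is μN = 0.08 × 154.567 = 12.365 N.
Along the incline: F cos 39° − mg sin 39° − μN = ma, so 96.827 − 61.671 − 12.365 = 10 a, giving a = 2.2791 m/s².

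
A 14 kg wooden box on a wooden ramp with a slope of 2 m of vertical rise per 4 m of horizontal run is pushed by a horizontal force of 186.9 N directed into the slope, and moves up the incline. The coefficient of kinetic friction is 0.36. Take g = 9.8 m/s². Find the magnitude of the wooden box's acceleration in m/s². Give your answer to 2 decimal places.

2.25 m/s²

The horizontal push has components F cos 26.57° = 186.9 × 0.8944 = 167.163 N up the incline and F sin 26.57° = 186.9 × 0.4472 = 83.582 N pressing into the surface.
The normal force is therefore N = mg cos 26.57° + F sin 26.57° = 122.712 + 83.582 = 206.294 N, and kinetic friction down the slope is μN = 0.36 × 206.294 = 74.266 N.
Along the incline: F cos 26.57° − mg sin 26.57° − μN = ma, so 167.163 − 61.356 − 74.266 = 14 a, giving a = 2.2529 m/s².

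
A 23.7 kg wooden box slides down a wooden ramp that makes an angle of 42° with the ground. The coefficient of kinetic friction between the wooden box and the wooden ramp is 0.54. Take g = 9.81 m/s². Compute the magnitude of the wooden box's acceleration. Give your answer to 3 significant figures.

Resolving the weight along the incline: the component pulling the wooden box down the slope is mg sin 42° = 23.7 × 9.81 × 0.6691 = 155.564 N, and the normal force is N = mg cos 42° = 23.7 × 9.81 × 0.7431 = 172.769 N.
Kinetic friction acts up the slope with magnitude f = μN = 0.54 × 172.769 = 93.295 N.
Net force along the incline is 155.564 − 93.295 = 62.269 N, so a = 62.269 / 23.7 = 2.6274 m/s².

2.63 m/s²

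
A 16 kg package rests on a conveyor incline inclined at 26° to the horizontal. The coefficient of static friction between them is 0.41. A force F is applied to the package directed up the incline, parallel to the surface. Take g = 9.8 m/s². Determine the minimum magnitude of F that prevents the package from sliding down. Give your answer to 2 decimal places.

10.95 N

The normal force is N = mg cos 26° = 140.931 N. With F at its minimum the package is on the verge of sliding down, so static friction is at its maximum μ_s N = 0.41 × 140.931 = 57.782 N and acts up the slope.
Equilibrium along the incline: F + μ_s N = mg sin 26°, so F = 68.737 − 57.782 = 10.955 N.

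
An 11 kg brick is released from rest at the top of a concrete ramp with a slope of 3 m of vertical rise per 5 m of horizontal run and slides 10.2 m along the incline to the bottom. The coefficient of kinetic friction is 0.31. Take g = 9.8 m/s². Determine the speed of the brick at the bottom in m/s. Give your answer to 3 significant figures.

7.05 m/s

The weight component along the incline is mg sin 30.96° = 55.463 N and the normal force is N = mg cos 30.96° = 92.438 N.
Friction up the slope is f = μN = 0.31 × 92.438 = 28.656 N, so the net downslope force is 55.463 − 28.656 = 26.807 N and a = 26.807 / 11 = 2.4370 m/s².
Starting from rest over a distance of 10.2 m, v² = 2aL = 2 × 2.4370 × 10.2 = 49.7148, so v = 7.0509 m/s.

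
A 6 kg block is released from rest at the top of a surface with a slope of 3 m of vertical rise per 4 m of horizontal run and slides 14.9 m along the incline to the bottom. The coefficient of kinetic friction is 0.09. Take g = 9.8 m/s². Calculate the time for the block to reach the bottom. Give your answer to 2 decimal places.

2.40 s

The weight component along the incline is mg sin 36.87° = 35.280 N and the normal force is N = mg cos 36.87° = 47.040 N.
Friction up the slope is f = μN = 0.09 × 47.040 = 4.234 N, so the net downslope force is 35.280 − 4.234 = 31.046 N and a = 31.046 / 6 = 5.1743 m/s².
Starting from rest, L = ½at², so t = √(2L/a) = √(2 × 14.9 / 5.1743) = 2.3998 s.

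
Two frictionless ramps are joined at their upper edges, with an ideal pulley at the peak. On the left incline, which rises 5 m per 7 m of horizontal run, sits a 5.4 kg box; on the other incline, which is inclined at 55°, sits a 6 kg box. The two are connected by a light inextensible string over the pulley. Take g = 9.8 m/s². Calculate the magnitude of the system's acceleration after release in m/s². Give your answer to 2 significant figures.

Resolve each weight along its own incline: the 5.4 kg mass has component 5.4 × 9.8 × sin 35.54° = 30.759 N down its slope, and the 6 kg mass has 6 × 9.8 × sin 55° = 48.166 N down its slope.
The 6 kg side's 48.166 N exceeds the other side's 30.759 N, so that mass slides down and the 5.4 kg mass slides up. Taking that direction as positive, Newton's second law for the whole system gives 48.166 − 30.759 = (5.4 + 6) a, so a = 17.407 / 11.4 = 1.5269 m/s².

1.5 m/s²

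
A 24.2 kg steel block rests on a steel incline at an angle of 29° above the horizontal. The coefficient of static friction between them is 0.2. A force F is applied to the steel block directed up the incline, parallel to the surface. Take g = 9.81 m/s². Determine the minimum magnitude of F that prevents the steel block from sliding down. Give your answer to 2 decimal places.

73.57 N

The normal force is N = mg cos 29° = 207.636 N. With F at its minimum the steel block is on the verge of sliding down, so static friction is at its maximum μ_s N = 0.2 × 207.636 = 41.527 N and acts up the slope.
Equilibrium along the incline: F + μ_s N = mg sin 29°, so F = 115.095 − 41.527 = 73.568 N.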